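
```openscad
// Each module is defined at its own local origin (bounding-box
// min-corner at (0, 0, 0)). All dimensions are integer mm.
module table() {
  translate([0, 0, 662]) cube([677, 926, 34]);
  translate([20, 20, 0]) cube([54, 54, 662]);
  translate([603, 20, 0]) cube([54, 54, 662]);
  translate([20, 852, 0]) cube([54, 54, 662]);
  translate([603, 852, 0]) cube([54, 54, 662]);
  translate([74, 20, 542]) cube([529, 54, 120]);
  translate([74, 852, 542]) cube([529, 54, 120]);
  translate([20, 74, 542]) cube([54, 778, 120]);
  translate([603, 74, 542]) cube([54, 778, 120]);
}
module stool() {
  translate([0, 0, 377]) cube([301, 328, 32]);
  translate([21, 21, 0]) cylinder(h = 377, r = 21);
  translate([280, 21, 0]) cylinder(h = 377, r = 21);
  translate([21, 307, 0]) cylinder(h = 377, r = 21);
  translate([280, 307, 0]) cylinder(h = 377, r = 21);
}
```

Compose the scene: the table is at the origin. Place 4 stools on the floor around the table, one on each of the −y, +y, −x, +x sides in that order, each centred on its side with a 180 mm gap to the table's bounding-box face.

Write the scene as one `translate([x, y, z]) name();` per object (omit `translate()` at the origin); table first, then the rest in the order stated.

table();
translate([188, -508, 0]) stool();
translate([188, 1106, 0]) stool();
translate([-481, 299, 0]) stool();
translate([857, 299, 0]) stool();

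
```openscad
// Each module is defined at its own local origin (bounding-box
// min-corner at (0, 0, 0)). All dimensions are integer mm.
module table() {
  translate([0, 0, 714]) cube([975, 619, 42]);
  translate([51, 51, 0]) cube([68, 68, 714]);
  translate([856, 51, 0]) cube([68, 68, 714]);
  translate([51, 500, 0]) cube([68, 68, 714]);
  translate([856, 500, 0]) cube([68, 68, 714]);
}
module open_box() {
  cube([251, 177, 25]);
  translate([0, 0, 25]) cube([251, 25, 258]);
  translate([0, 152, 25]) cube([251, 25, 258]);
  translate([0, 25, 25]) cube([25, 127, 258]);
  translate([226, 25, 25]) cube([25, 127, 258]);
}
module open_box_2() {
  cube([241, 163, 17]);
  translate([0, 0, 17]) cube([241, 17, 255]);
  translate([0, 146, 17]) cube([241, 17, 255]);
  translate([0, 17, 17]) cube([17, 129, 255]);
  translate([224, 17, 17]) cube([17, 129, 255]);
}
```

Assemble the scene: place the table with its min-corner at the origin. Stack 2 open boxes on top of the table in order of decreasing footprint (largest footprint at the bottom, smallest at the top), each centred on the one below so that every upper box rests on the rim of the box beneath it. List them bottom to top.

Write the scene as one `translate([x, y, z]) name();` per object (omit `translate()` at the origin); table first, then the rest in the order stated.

table();
translate([362, 221, 756]) open_box();
translate([367, 228, 1039]) open_box_2();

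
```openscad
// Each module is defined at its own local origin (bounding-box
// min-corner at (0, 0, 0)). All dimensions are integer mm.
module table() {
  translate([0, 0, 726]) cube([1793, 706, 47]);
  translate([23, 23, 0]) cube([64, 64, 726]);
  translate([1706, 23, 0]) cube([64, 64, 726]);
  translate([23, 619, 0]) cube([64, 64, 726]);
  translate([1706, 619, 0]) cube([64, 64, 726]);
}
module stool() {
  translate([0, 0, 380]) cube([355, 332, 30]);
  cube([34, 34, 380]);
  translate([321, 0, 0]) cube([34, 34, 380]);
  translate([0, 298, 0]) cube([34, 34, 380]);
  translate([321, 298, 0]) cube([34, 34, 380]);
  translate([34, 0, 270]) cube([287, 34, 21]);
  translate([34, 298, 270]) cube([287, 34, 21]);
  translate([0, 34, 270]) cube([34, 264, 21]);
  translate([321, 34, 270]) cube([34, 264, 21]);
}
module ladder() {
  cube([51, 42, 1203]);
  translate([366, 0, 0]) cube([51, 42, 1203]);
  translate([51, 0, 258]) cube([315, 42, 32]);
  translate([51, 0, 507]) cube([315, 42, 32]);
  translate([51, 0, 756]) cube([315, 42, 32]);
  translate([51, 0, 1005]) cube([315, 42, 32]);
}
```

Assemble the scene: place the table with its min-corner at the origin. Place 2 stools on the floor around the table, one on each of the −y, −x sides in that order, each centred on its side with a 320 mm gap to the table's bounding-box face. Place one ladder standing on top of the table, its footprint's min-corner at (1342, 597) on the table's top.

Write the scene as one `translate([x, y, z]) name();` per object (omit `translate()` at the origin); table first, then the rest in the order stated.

table();
translate([719, -652, 0]) stool();
translate([-675, 187, 0]) stool();
translate([1342, 597, 773]) ladder();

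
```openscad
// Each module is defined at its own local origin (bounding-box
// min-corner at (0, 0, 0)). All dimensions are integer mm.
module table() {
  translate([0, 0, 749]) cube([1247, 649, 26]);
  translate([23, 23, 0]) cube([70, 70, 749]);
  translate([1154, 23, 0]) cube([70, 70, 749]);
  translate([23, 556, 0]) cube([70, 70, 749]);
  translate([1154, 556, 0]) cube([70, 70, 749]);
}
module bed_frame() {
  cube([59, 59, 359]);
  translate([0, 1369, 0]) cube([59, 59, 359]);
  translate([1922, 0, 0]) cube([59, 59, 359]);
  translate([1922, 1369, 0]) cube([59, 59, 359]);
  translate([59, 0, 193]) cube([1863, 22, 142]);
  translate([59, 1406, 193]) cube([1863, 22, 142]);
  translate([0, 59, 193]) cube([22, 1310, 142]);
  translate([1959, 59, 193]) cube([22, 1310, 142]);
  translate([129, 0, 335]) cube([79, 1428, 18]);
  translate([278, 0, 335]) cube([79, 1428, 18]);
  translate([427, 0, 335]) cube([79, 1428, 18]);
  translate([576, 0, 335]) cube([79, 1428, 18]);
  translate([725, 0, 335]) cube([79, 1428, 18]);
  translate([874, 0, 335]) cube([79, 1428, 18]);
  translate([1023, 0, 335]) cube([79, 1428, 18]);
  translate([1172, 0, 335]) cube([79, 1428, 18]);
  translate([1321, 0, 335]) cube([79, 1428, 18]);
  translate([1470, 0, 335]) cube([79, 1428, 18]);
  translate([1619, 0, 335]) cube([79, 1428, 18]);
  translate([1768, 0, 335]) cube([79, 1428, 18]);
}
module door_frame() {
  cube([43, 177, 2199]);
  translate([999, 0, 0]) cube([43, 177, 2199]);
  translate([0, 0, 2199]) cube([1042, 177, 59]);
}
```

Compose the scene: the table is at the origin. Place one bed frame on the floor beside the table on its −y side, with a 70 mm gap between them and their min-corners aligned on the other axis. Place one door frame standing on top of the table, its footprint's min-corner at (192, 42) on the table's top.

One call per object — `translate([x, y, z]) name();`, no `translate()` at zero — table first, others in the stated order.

table();
translate([0, -1498, 0]) bed_frame();
translate([192, 42, 775]) door_frame();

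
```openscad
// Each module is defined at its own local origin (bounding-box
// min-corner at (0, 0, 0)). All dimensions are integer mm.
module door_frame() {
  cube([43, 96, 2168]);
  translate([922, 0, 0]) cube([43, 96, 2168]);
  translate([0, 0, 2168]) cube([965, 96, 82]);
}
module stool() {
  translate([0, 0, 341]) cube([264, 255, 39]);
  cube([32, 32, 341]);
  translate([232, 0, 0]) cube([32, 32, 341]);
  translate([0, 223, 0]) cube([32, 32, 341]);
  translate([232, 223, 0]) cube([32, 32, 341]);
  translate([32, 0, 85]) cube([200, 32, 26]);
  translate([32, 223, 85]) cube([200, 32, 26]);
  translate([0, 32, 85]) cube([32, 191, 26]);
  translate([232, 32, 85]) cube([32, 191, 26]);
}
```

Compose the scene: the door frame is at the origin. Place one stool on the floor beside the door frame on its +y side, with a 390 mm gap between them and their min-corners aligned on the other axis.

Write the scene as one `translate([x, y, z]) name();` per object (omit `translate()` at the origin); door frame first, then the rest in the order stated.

door_frame();
translate([0, 486, 0]) stool();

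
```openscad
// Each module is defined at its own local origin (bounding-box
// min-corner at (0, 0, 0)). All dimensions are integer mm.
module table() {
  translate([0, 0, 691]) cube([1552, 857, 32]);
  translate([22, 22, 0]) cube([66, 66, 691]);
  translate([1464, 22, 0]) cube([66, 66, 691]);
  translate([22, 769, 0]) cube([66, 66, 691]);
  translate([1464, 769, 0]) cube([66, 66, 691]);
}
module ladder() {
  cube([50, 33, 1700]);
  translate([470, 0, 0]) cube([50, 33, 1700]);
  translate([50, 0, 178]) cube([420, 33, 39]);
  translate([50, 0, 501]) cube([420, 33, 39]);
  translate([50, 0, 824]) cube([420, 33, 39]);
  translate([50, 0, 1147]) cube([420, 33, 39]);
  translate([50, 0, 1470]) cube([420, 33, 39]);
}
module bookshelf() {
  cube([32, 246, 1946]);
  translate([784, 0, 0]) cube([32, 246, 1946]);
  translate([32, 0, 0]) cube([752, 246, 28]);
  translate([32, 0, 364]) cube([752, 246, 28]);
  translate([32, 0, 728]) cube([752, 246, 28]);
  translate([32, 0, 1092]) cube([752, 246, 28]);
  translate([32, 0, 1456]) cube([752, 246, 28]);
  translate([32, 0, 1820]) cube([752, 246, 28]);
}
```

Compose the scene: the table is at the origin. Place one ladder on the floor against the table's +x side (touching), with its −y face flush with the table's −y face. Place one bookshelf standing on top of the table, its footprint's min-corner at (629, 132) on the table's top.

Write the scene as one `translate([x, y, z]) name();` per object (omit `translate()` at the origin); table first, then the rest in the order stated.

table();
translate([1552, 0, 0]) ladder();
translate([629, 132, 723]) bookshelf();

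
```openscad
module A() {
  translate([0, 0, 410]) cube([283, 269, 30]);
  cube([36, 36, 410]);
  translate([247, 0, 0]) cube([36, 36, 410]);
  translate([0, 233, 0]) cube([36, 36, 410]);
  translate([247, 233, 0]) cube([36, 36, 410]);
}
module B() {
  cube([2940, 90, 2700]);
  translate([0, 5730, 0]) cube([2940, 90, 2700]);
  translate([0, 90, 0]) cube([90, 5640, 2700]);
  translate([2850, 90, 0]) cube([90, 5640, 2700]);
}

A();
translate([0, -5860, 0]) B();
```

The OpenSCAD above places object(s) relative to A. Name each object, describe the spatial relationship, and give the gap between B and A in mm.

A is a stool. B is a house frame. The house frame is on the floor beside the stool on its −y side. The gap between the house frame and the stool is 40 mm.

The house frame's nearest face is 40 mm from the stool's −y face.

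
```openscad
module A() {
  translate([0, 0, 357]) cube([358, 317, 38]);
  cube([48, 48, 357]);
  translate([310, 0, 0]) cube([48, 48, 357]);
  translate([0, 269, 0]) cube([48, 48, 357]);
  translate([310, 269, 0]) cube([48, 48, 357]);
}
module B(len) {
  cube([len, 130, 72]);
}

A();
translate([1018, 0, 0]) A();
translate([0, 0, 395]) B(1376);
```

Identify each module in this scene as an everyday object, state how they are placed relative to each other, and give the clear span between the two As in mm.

Second stool starts at x = 1018; first ends at x = 358; clear span = 1018 − 358 = 660 mm.

A is a stool. B is a beam. A beam spans the tops of two stools. The clear span between the two stools is 660 mm.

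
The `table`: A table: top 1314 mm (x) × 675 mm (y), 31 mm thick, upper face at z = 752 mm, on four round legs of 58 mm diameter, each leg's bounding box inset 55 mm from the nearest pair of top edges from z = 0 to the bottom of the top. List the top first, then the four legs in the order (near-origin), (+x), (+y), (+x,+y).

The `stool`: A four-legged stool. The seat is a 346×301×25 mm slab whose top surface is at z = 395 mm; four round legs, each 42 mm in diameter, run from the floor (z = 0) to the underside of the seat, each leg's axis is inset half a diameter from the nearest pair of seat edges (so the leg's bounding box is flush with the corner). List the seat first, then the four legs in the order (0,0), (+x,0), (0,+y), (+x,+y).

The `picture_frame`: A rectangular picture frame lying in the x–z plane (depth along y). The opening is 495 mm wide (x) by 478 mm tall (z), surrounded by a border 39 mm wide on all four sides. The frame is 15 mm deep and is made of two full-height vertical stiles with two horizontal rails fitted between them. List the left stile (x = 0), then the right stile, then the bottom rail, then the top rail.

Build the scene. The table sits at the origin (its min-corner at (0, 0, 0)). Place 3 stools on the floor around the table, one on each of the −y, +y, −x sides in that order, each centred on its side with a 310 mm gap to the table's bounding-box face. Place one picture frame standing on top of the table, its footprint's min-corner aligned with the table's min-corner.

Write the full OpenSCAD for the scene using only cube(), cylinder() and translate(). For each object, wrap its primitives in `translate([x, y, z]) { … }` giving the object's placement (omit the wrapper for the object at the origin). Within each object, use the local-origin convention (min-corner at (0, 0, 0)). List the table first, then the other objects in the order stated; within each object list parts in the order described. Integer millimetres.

translate([0, 0, 721]) cube([1314, 675, 31]);
translate([84, 84, 0]) cylinder(h = 721, r = 29);
translate([1230, 84, 0]) cylinder(h = 721, r = 29);
translate([84, 591, 0]) cylinder(h = 721, r = 29);
translate([1230, 591, 0]) cylinder(h = 721, r = 29);
translate([484, -611, 0]) {
  translate([0, 0, 370]) cube([346, 301, 25]);
  translate([21, 21, 0]) cylinder(h = 370, r = 21);
  translate([325, 21, 0]) cylinder(h = 370, r = 21);
  translate([21, 280, 0]) cylinder(h = 370, r = 21);
  translate([325, 280, 0]) cylinder(h = 370, r = 21);
}
translate([484, 985, 0]) {
  translate([0, 0, 370]) cube([346, 301, 25]);
  translate([21, 21, 0]) cylinder(h = 370, r = 21);
  translate([325, 21, 0]) cylinder(h = 370, r = 21);
  translate([21, 280, 0]) cylinder(h = 370, r = 21);
  translate([325, 280, 0]) cylinder(h = 370, r = 21);
}
translate([-656, 187, 0]) {
  translate([0, 0, 370]) cube([346, 301, 25]);
  translate([21, 21, 0]) cylinder(h = 370, r = 21);
  translate([325, 21, 0]) cylinder(h = 370, r = 21);
  translate([21, 280, 0]) cylinder(h = 370, r = 21);
  translate([325, 280, 0]) cylinder(h = 370, r = 21);
}
translate([0, 0, 752]) {
  cube([39, 15, 556]);
  translate([534, 0, 0]) cube([39, 15, 556]);
  translate([39, 0, 0]) cube([495, 15, 39]);
  translate([39, 0, 517]) cube([495, 15, 39]);
}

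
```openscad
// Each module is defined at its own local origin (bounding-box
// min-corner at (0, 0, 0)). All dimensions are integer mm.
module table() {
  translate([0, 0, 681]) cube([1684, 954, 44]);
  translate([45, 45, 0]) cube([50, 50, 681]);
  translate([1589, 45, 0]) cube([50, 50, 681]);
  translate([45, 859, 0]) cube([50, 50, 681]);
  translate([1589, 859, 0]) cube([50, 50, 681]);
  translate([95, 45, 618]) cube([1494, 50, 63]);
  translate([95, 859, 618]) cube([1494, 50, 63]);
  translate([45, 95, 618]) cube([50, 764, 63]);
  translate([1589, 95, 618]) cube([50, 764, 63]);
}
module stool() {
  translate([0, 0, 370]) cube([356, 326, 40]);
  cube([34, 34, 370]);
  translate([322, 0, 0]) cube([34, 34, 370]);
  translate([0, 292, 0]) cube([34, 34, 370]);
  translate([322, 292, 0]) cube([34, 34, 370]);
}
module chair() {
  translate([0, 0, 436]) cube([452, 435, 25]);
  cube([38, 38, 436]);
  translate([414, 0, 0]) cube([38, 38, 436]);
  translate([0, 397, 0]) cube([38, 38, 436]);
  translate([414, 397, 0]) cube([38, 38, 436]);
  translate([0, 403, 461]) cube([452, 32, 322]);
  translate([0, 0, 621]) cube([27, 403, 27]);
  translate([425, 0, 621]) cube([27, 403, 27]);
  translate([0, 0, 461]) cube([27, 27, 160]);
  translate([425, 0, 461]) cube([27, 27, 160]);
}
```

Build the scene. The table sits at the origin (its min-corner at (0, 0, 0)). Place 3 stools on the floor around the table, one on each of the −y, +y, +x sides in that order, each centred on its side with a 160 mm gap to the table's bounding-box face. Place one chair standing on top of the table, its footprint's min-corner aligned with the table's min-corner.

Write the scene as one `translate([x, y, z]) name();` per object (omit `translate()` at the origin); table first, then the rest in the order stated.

table();
translate([664, -486, 0]) stool();
translate([664, 1114, 0]) stool();
translate([1844, 314, 0]) stool();
translate([0, 0, 725]) chair();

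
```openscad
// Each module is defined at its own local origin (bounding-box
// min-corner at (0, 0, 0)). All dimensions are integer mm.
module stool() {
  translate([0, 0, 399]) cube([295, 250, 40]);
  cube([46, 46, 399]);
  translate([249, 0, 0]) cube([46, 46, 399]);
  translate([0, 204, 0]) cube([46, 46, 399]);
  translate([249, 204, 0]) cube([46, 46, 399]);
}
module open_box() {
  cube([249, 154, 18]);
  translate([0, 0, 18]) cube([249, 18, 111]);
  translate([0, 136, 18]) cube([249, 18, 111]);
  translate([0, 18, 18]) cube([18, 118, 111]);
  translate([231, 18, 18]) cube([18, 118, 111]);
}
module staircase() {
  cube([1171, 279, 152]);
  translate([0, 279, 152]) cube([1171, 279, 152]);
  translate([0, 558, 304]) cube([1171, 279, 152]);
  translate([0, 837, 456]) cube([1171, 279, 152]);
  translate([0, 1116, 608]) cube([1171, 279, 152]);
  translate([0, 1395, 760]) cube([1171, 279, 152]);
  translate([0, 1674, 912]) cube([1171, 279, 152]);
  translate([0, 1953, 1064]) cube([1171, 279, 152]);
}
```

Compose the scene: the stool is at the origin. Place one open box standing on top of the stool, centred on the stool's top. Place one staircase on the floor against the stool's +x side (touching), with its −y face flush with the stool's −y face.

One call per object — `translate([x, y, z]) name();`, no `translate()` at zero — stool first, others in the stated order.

stool();
translate([23, 48, 439]) open_box();
translate([295, 0, 0]) staircase();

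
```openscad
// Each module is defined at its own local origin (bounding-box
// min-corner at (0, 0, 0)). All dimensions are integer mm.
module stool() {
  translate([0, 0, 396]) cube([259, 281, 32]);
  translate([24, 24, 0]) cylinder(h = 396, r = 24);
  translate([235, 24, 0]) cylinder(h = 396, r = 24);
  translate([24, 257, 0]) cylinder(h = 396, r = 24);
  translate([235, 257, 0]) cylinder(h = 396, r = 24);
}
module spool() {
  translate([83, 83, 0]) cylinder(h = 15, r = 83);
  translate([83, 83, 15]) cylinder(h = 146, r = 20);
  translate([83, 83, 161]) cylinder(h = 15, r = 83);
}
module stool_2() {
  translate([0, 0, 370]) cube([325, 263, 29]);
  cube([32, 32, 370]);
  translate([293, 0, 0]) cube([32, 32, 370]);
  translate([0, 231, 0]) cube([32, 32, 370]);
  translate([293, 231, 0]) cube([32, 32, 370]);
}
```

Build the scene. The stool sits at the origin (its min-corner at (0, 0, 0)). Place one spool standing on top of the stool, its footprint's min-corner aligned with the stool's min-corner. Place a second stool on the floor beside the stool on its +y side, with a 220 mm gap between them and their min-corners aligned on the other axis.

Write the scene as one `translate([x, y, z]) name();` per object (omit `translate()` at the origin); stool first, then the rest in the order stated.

stool();
translate([0, 0, 428]) spool();
translate([0, 501, 0]) stool_2();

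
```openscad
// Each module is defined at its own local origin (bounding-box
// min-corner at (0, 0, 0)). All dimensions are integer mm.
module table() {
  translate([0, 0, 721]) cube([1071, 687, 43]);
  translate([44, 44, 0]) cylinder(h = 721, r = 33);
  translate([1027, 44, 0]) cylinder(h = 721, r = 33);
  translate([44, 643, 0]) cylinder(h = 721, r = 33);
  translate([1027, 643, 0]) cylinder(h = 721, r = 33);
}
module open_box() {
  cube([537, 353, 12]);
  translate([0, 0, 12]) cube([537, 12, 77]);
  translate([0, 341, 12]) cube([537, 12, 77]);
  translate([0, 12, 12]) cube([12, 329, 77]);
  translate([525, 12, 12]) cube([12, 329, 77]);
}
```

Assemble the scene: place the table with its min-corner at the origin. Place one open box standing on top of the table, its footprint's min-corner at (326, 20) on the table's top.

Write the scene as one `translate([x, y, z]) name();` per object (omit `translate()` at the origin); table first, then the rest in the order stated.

table();
translate([326, 20, 764]) open_box();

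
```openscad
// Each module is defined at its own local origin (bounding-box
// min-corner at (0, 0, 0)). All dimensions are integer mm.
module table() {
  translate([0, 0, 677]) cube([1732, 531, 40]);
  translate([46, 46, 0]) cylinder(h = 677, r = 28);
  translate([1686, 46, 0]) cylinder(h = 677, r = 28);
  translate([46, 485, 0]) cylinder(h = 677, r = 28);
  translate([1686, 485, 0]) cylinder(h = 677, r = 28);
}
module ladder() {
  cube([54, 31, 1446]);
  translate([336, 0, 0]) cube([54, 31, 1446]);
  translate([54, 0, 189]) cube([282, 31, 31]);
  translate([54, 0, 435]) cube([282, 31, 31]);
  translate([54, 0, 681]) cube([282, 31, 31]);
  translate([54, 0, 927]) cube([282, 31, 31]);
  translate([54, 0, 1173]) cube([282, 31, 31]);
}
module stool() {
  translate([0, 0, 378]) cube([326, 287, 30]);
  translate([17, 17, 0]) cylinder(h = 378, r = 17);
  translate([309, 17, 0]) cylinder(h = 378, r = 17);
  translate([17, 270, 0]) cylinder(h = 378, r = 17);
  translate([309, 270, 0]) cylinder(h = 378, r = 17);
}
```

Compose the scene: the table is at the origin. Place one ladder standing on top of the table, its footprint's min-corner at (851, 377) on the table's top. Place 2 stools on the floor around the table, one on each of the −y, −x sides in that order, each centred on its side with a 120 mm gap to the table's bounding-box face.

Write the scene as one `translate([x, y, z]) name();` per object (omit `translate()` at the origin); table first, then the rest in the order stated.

table();
translate([851, 377, 717]) ladder();
translate([703, -407, 0]) stool();
translate([-446, 122, 0]) stool();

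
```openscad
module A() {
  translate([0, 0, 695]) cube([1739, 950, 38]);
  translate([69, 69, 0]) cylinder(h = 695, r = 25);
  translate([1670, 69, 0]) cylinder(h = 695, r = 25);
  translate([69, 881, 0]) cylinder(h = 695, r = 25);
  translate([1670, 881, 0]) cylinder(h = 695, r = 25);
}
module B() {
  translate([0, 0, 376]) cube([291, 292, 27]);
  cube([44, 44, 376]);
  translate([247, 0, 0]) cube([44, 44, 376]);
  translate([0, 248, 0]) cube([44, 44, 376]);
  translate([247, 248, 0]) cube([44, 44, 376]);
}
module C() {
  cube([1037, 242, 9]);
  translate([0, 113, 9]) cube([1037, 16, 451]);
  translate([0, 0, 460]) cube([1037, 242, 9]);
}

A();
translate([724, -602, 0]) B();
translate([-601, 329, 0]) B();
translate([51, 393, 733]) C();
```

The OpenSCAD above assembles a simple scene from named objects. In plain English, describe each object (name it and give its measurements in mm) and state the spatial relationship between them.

A is a rectangular dining table. The top is 1739×950×38 mm with its upper surface at z = 733 mm. It stands on four round legs of 50 mm diameter, each leg's bounding box inset 44 mm from the nearest pair of top edges, running from the floor to the underside of the top.

B is a four-legged stool. The seat is 291×292 mm, 27 mm thick, top at z = 403 mm. It stands on four square legs, each 44×44 mm in cross-section, from z = 0 to the seat underside, each flush with a corner of the seat.

C is an I-beam lying along x, 1037 mm long. Overall section height 469 mm. Two flanges 242 mm wide (y) and 9 mm thick, one on the floor and one at the top; a web 16 mm thick runs between them, centred on the flange width.

Two stools sit around the table at the −y, −x sides. The I-beam is on top of the table.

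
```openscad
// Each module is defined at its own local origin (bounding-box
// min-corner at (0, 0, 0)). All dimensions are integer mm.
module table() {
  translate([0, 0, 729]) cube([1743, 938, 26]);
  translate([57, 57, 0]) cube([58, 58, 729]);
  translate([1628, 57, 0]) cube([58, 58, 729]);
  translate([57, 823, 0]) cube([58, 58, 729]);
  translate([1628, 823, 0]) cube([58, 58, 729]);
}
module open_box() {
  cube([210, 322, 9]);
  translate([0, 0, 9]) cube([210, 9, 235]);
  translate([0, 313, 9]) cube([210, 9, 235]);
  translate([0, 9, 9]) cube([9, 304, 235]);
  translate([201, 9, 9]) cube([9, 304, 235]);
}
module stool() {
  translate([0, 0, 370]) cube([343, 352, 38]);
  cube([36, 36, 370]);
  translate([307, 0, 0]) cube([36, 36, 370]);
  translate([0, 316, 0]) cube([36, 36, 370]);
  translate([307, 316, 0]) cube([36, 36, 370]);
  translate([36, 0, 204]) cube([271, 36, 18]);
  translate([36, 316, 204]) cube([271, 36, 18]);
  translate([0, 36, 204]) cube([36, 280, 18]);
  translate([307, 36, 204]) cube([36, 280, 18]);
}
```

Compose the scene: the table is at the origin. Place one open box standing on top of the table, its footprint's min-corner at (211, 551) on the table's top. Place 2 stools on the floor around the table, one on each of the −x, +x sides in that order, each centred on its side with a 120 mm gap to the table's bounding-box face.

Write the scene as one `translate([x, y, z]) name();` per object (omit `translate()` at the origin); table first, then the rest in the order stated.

table();
translate([211, 551, 755]) open_box();
translate([-463, 293, 0]) stool();
translate([1863, 293, 0]) stool();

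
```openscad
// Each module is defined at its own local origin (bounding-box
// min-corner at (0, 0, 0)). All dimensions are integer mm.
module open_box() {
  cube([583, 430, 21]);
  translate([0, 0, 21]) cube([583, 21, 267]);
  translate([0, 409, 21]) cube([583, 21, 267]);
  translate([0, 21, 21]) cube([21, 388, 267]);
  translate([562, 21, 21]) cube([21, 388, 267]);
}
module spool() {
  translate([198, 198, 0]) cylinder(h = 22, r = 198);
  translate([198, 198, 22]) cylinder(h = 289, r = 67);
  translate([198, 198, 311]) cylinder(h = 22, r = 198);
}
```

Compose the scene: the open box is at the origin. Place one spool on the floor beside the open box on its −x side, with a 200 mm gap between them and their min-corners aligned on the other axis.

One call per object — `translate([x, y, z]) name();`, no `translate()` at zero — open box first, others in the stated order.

open_box();
translate([-596, 0, 0]) spool();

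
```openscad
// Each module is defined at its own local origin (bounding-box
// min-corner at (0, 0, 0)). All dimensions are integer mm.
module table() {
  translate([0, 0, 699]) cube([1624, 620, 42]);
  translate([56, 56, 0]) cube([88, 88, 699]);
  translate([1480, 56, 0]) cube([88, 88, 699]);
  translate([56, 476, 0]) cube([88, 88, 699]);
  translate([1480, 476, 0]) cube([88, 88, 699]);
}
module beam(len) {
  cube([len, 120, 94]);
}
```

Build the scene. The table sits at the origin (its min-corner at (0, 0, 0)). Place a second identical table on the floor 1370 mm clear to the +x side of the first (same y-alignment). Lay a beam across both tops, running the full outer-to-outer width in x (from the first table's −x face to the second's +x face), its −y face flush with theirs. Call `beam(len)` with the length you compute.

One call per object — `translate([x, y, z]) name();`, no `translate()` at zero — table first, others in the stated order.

table();
translate([2994, 0, 0]) table();
translate([0, 0, 741]) beam(4618);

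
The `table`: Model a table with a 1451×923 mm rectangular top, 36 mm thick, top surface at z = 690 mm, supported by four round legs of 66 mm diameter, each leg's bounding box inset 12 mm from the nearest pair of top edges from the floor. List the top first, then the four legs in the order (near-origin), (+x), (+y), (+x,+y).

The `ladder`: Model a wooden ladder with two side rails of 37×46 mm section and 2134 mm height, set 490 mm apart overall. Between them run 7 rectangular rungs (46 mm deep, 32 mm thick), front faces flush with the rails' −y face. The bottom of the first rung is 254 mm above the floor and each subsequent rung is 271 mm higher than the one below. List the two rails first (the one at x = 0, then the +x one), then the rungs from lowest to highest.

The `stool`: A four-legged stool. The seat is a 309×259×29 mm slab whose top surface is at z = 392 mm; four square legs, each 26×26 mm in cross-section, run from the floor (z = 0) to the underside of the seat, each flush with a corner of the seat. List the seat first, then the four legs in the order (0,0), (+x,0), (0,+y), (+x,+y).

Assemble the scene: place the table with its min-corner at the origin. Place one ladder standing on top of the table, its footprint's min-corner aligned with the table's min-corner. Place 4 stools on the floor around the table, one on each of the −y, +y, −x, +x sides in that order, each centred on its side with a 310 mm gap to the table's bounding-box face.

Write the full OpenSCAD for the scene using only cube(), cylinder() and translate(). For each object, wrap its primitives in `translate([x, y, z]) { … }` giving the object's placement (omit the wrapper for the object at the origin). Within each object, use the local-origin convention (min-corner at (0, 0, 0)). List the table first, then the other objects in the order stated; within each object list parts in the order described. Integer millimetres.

translate([0, 0, 654]) cube([1451, 923, 36]);
translate([45, 45, 0]) cylinder(h = 654, r = 33);
translate([1406, 45, 0]) cylinder(h = 654, r = 33);
translate([45, 878, 0]) cylinder(h = 654, r = 33);
translate([1406, 878, 0]) cylinder(h = 654, r = 33);
translate([0, 0, 690]) {
  cube([37, 46, 2134]);
  translate([453, 0, 0]) cube([37, 46, 2134]);
  translate([37, 0, 254]) cube([416, 46, 32]);
  translate([37, 0, 525]) cube([416, 46, 32]);
  translate([37, 0, 796]) cube([416, 46, 32]);
  translate([37, 0, 1067]) cube([416, 46, 32]);
  translate([37, 0, 1338]) cube([416, 46, 32]);
  translate([37, 0, 1609]) cube([416, 46, 32]);
  translate([37, 0, 1880]) cube([416, 46, 32]);
}
translate([571, -569, 0]) {
  translate([0, 0, 363]) cube([309, 259, 29]);
  cube([26, 26, 363]);
  translate([283, 0, 0]) cube([26, 26, 363]);
  translate([0, 233, 0]) cube([26, 26, 363]);
  translate([283, 233, 0]) cube([26, 26, 363]);
}
translate([571, 1233, 0]) {
  translate([0, 0, 363]) cube([309, 259, 29]);
  cube([26, 26, 363]);
  translate([283, 0, 0]) cube([26, 26, 363]);
  translate([0, 233, 0]) cube([26, 26, 363]);
  translate([283, 233, 0]) cube([26, 26, 363]);
}
translate([-619, 332, 0]) {
  translate([0, 0, 363]) cube([309, 259, 29]);
  cube([26, 26, 363]);
  translate([283, 0, 0]) cube([26, 26, 363]);
  translate([0, 233, 0]) cube([26, 26, 363]);
  translate([283, 233, 0]) cube([26, 26, 363]);
}
translate([1761, 332, 0]) {
  translate([0, 0, 363]) cube([309, 259, 29]);
  cube([26, 26, 363]);
  translate([283, 0, 0]) cube([26, 26, 363]);
  translate([0, 233, 0]) cube([26, 26, 363]);
  translate([283, 233, 0]) cube([26, 26, 363]);
}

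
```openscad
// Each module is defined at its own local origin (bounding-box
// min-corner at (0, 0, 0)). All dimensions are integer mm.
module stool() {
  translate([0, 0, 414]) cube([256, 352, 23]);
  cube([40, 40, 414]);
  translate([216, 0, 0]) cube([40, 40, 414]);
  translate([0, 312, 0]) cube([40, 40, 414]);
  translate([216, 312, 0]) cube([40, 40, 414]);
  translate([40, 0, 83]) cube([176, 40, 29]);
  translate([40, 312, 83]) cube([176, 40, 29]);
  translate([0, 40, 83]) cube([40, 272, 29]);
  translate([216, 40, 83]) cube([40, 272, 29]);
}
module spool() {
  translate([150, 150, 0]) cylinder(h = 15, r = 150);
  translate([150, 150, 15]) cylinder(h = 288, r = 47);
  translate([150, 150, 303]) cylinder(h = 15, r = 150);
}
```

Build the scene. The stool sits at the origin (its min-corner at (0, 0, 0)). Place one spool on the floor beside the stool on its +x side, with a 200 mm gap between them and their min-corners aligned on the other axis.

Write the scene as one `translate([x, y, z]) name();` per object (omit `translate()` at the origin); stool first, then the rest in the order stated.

stool();
translate([456, 0, 0]) spool();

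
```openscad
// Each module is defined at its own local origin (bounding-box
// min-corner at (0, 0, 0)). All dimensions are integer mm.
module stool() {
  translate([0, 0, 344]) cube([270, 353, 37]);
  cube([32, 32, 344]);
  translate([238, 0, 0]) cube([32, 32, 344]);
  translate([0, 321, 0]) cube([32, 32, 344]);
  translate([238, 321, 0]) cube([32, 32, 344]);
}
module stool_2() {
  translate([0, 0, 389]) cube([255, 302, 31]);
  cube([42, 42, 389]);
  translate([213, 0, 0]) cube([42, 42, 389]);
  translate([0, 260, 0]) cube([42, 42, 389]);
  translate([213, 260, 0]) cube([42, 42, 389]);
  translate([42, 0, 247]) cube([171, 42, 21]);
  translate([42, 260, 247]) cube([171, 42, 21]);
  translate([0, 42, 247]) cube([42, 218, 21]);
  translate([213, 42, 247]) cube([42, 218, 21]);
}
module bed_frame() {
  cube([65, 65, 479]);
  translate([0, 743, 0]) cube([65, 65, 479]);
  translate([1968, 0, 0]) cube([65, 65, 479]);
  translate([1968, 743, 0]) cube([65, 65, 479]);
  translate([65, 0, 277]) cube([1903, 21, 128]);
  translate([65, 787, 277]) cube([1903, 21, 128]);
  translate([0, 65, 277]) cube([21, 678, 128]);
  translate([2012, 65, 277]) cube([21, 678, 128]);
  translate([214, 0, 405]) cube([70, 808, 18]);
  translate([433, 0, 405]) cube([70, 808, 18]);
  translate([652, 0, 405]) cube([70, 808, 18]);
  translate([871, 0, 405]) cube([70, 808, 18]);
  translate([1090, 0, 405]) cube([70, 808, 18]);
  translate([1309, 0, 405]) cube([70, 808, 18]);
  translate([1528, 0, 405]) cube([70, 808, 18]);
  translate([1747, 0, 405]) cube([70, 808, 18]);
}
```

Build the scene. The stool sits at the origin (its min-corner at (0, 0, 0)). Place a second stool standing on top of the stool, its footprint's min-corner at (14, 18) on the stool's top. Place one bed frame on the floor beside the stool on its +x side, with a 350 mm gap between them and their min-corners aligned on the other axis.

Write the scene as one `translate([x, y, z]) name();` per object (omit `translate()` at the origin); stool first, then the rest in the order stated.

stool();
translate([14, 18, 381]) stool_2();
translate([620, 0, 0]) bed_frame();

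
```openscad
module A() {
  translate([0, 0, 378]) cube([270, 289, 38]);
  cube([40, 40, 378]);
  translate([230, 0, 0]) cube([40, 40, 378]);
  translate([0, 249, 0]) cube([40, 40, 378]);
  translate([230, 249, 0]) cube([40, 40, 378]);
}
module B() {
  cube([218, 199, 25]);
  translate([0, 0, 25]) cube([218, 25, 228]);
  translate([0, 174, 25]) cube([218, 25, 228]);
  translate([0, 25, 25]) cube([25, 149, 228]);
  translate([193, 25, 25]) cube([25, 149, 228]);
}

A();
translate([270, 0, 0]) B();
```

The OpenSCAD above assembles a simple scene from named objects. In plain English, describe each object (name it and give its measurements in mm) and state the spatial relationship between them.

A is a four-legged stool. The seat is a 270×289×38 mm slab whose top surface is at z = 416 mm; four square legs, each 40×40 mm in cross-section, run from the floor (z = 0) to the underside of the seat, each flush with a corner of the seat.

B is an open-topped rectangular box: outside dimensions 218×199×253 mm, with a uniform wall and base thickness of 25 mm. The base is a full 218×199 slab on the floor; four walls sit on top of the base. The front and back walls (the −y and +y sides) span the full width; the two side walls fit between them.

The open box is against the stool's +x side, with their −y faces flush.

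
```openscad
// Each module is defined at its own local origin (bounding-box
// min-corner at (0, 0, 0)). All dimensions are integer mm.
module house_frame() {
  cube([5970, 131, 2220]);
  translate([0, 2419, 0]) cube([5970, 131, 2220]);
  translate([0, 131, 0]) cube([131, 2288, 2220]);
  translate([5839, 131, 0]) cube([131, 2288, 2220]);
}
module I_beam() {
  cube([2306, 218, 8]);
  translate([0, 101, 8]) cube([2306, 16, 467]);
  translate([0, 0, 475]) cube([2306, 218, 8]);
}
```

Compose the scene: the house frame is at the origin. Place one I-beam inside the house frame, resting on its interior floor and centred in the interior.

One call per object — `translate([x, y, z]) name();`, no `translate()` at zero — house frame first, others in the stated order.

house_frame();
translate([1832, 1166, 0]) I_beam();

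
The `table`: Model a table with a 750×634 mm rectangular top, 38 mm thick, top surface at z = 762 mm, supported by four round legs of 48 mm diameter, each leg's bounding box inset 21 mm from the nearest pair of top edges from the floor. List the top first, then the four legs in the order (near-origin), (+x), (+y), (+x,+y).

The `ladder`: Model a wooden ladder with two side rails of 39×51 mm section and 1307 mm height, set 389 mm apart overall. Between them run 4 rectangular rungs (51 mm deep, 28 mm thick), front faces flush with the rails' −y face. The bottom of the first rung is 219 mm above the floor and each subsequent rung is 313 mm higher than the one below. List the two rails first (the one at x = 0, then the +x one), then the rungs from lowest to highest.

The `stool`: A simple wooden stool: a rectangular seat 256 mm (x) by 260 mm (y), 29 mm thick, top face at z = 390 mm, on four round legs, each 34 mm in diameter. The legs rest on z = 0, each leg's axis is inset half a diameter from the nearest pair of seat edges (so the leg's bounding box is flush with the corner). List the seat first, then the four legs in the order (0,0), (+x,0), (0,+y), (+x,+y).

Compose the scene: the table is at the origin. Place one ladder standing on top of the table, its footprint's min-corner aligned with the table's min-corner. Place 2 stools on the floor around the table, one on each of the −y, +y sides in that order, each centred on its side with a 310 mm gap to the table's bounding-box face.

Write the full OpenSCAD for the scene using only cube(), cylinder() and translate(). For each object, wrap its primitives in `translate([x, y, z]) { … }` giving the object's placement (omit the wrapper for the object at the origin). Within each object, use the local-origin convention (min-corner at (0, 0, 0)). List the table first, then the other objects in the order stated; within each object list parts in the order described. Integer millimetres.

translate([0, 0, 724]) cube([750, 634, 38]);
translate([45, 45, 0]) cylinder(h = 724, r = 24);
translate([705, 45, 0]) cylinder(h = 724, r = 24);
translate([45, 589, 0]) cylinder(h = 724, r = 24);
translate([705, 589, 0]) cylinder(h = 724, r = 24);
translate([0, 0, 762]) {
  cube([39, 51, 1307]);
  translate([350, 0, 0]) cube([39, 51, 1307]);
  translate([39, 0, 219]) cube([311, 51, 28]);
  translate([39, 0, 532]) cube([311, 51, 28]);
  translate([39, 0, 845]) cube([311, 51, 28]);
  translate([39, 0, 1158]) cube([311, 51, 28]);
}
translate([247, -570, 0]) {
  translate([0, 0, 361]) cube([256, 260, 29]);
  translate([17, 17, 0]) cylinder(h = 361, r = 17);
  translate([239, 17, 0]) cylinder(h = 361, r = 17);
  translate([17, 243, 0]) cylinder(h = 361, r = 17);
  translate([239, 243, 0]) cylinder(h = 361, r = 17);
}
translate([247, 944, 0]) {
  translate([0, 0, 361]) cube([256, 260, 29]);
  translate([17, 17, 0]) cylinder(h = 361, r = 17);
  translate([239, 17, 0]) cylinder(h = 361, r = 17);
  translate([17, 243, 0]) cylinder(h = 361, r = 17);
  translate([239, 243, 0]) cylinder(h = 361, r = 17);
}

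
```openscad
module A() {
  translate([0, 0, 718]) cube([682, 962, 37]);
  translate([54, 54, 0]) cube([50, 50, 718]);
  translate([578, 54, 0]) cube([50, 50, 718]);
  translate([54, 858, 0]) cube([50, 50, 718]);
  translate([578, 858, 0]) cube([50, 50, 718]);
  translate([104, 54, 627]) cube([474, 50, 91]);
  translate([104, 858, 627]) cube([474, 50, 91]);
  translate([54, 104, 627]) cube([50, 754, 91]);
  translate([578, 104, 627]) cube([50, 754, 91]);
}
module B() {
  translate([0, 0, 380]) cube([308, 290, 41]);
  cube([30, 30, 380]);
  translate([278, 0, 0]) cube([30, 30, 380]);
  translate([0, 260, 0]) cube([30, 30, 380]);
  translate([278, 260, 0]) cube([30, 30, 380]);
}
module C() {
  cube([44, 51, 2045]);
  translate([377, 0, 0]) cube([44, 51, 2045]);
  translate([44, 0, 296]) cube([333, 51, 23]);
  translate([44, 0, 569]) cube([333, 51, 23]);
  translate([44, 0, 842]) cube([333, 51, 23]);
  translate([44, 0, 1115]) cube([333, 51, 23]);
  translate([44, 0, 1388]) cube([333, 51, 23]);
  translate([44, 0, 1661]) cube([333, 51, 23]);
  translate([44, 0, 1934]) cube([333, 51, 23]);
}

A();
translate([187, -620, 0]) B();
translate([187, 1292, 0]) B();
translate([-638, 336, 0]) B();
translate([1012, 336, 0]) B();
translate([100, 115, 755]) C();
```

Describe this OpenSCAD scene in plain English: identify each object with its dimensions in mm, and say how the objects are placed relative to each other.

A is a rectangular dining table. The top is 682×962×37 mm with its upper surface at z = 755 mm. It stands on four 50×50 mm square legs, each inset 54 mm from the nearest pair of top edges, running from the floor to the underside of the top. Four apron rails, 50 mm thick and 91 mm tall, run between adjacent legs with their top edges flush with the underside of the top and their outer faces flush with the legs' outer faces.

B is a four-legged stool. The seat is a 308×290×41 mm slab whose top surface is at z = 421 mm; four square legs, each 30×30 mm in cross-section, run from the floor (z = 0) to the underside of the seat, each flush with a corner of the seat.

C is a straight ladder. Two 44×51 mm vertical rails, 2045 mm tall, stand 421 mm apart (outside-to-outside) with their front faces coplanar on the −y side. 7 rungs, each 51 mm deep and 23 mm tall, span between the inner faces of the rails, front faces flush with the rails. The lowest rung's underside is at z = 296 mm and rungs are spaced 273 mm apart (underside to underside).

Four stools sit around the table at the −y, +y, −x, +x sides. The ladder is on top of the table.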